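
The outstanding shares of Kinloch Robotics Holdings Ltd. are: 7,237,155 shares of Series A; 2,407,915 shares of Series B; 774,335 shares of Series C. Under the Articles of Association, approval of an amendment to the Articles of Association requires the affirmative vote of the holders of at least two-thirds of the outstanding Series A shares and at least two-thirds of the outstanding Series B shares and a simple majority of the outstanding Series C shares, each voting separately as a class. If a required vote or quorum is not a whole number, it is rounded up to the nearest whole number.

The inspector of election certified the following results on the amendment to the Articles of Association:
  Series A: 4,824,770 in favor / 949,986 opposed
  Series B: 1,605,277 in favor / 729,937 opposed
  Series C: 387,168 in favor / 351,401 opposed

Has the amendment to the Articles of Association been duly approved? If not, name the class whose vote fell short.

Series A: 2/3 of 7237155 = 4824770; 4,824,770 required, 4,824,770 in favor — approved.
Series B: 2/3 of 2407915 = 1605276.67, rounded up to 1605277; 1,605,277 required, 1,605,277 in favor — approved.
Series C: a majority of 774335 is 387168; 387,168 required, 387,168 in favor — approved.

Approved — every class gave the required vote.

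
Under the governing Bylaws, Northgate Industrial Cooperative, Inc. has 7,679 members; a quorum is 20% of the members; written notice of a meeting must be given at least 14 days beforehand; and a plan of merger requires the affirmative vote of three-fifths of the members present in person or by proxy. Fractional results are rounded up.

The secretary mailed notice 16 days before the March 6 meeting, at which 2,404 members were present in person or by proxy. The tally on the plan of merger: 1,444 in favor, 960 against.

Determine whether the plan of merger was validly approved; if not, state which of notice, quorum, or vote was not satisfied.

Valid — all requirements satisfied.

Notice: 16 days given; 14 required. Satisfied.
Quorum: 20% of 7,679 = 1,535.80, rounded up to 1,536; 2,404 present. Satisfied.
Vote: requires three-fifths of those present (2,404); 3/5 of 2404 = 1442.40, rounded up to 1443, so 1,443 needed; 1,444 in favor. Satisfied.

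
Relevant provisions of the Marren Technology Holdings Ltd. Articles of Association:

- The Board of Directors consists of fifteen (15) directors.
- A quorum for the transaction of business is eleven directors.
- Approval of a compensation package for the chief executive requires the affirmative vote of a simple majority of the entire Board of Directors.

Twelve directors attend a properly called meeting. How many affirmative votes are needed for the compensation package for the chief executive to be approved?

8

The compensation package for the chief executive requires a majority of the entire Board of Directors (15).
A majority of 15 is 8.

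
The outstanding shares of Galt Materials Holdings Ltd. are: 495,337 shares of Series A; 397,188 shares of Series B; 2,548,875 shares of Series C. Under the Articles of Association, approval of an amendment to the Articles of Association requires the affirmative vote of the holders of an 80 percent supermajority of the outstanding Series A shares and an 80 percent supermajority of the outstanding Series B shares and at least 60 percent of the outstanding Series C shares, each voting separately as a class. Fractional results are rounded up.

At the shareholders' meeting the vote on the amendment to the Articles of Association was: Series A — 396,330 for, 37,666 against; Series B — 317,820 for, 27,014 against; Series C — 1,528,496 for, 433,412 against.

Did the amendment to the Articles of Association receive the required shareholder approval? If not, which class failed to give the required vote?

Not approved — the Series C shares did not give the required vote.

Series A: 4/5 of 495337 = 396269.60, rounded up to 396270; 396,270 required, 396,330 in favor — approved.
Series B: 4/5 of 397188 = 317750.40, rounded up to 317751; 317,751 required, 317,820 in favor — approved.
Series C: 3/5 of 2548875 = 1529325; 1,529,325 required, 1,528,496 in favor — not approved.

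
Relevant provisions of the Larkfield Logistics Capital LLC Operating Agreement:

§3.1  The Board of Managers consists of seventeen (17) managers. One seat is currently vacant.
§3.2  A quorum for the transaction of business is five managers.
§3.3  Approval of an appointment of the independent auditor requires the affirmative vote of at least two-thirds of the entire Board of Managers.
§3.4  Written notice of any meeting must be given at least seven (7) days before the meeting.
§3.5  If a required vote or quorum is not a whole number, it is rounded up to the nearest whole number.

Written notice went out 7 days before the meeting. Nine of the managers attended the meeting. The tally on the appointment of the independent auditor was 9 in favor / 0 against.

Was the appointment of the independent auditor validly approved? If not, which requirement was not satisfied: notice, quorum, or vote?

Invalid — vote requirement not satisfied.

Notice: 7 days given; 7 required (7 ≥ 7). Satisfied.
Quorum: 9 present; quorum is 5. Satisfied.
Vote: the appointment of the independent auditor requires two-thirds of the entire Board of Managers (17). 2/3 of 17 = 11.33, rounded up to 12, so 12 affirmative votes are needed; 9 voted in favor. Not satisfied.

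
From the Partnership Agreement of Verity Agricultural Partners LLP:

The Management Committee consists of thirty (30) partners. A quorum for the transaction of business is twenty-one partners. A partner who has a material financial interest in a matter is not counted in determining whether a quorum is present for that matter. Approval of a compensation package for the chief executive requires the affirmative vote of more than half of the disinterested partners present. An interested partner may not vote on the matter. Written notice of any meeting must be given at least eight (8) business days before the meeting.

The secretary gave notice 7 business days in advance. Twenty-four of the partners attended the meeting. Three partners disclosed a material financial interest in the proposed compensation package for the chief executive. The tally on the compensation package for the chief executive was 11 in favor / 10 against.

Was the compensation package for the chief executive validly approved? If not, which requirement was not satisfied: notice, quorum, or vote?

Notice: 7 business days given; 8 required (7 < 8). Not satisfied.
Quorum: 24 present, but the 3 interested partners do not count, leaving 21. Quorum is 21. Satisfied.
Vote: the compensation package for the chief executive requires a majority of the disinterested partners present (24 − 3 = 21). A majority of 21 is 11, so 11 affirmative votes are needed; 11 voted in favor. Satisfied.

Invalid — notice requirement not satisfied.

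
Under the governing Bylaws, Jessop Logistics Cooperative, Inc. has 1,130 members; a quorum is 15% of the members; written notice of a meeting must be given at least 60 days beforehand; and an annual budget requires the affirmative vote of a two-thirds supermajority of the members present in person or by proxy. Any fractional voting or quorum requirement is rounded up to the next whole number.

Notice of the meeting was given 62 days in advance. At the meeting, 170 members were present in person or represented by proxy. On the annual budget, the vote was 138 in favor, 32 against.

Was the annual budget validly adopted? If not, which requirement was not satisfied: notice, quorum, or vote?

Valid — all requirements satisfied.

Notice: 62 days given; 60 required. Satisfied.
Quorum: 15% of 1,130 = 169.50, rounded up to 170; 170 present. Satisfied.
Vote: requires two-thirds of those present (170); 2/3 of 170 = 113.33, rounded up to 114, so 114 needed; 138 in favor. Satisfied.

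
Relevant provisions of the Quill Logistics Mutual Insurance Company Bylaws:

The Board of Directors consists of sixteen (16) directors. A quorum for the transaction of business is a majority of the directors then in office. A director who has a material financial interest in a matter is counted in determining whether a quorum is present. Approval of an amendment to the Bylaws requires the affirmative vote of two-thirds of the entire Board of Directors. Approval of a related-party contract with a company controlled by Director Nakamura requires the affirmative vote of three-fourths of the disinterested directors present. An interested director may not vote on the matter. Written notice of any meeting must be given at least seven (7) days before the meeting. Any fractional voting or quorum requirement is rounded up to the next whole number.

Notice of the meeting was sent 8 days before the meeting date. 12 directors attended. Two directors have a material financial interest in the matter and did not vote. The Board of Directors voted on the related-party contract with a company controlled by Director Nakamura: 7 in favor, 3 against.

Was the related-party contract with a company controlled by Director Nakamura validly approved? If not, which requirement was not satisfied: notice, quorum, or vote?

Invalid — vote requirement not satisfied.

Notice: 8 days given; 7 required (8 ≥ 7). Satisfied.
Quorum: 12 present (interested directors count toward quorum); quorum is 9. Satisfied.
Vote: the related-party contract with a company controlled by Director Nakamura requires three-fourths of the disinterested directors present (12 − 2 = 10). 3/4 of 10 = 7.50, rounded up to 8, so 8 affirmative votes are needed; 7 voted in favor. Not satisfied.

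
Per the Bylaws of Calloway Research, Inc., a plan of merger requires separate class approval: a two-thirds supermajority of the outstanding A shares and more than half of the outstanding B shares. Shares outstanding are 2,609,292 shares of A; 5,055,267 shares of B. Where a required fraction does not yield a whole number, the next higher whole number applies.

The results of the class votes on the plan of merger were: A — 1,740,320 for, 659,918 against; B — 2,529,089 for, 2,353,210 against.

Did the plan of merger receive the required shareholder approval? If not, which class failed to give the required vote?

Approved — every class gave the required vote.

A: 2/3 of 2609292 = 1739528; 1,739,528 required, 1,740,320 in favor — approved.
B: a majority of 5055267 is 2527634; 2,527,634 required, 2,529,089 in favor — approved.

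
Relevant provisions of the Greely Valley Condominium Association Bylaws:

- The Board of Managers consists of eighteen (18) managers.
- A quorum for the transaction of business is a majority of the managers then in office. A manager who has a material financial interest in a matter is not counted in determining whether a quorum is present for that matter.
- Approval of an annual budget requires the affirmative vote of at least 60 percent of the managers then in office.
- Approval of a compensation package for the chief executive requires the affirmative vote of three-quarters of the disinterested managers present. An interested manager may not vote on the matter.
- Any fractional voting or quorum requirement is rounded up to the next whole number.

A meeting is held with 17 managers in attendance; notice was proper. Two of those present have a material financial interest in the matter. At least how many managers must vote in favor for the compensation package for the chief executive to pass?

12

The compensation package for the chief executive requires three-fourths of the disinterested managers present (17 − 2 = 15).
3/4 of 15 = 11.25, rounded up to 12.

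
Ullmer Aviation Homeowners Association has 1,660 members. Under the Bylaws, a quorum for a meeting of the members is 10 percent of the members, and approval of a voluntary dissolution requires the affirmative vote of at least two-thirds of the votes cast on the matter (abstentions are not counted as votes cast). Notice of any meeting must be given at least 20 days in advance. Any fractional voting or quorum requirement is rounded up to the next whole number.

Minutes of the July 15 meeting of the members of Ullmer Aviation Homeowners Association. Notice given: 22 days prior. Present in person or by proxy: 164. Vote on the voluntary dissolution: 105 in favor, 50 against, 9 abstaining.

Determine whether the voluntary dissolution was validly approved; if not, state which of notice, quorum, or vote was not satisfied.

Invalid — quorum requirement not satisfied.

Notice: 22 days given; 20 required. Satisfied.
Quorum: 10% of 1,660 = 166; 164 present. Not satisfied.
Vote: requires two-thirds of the votes cast (164 − 9 abstaining = 155); 2/3 of 155 = 103.33, rounded up to 104, so 104 needed; 105 in favor. Satisfied.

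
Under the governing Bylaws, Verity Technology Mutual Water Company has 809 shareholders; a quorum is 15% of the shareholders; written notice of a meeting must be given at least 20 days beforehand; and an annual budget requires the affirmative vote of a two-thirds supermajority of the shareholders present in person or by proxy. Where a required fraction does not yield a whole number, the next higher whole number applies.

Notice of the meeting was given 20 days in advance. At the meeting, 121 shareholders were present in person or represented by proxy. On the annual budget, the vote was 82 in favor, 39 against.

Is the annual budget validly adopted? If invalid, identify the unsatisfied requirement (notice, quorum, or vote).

Notice: 20 days given; 20 required. Satisfied.
Quorum: 15% of 809 = 121.35, rounded up to 122; 121 present. Not satisfied.
Vote: requires two-thirds of those present (121); 2/3 of 121 = 80.67, rounded up to 81, so 81 needed; 82 in favor. Satisfied.

Invalid — quorum requirement not satisfied.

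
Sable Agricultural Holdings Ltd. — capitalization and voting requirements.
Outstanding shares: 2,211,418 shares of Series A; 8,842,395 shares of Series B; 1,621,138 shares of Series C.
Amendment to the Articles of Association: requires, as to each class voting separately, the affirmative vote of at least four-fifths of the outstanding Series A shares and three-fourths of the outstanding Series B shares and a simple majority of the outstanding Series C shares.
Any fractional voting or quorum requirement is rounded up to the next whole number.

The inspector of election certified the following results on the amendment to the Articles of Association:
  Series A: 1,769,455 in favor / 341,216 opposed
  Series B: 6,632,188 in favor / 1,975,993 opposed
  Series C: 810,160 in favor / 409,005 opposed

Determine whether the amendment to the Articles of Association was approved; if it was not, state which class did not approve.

Series A: 4/5 of 2211418 = 1769134.40, rounded up to 1769135; 1,769,135 required, 1,769,455 in favor — approved.
Series B: 3/4 of 8842395 = 6631796.25, rounded up to 6631797; 6,631,797 required, 6,632,188 in favor — approved.
Series C: a majority of 1621138 is 810570; 810,570 required, 810,160 in favor — not approved.

Not approved — the Series C shares did not give the required vote.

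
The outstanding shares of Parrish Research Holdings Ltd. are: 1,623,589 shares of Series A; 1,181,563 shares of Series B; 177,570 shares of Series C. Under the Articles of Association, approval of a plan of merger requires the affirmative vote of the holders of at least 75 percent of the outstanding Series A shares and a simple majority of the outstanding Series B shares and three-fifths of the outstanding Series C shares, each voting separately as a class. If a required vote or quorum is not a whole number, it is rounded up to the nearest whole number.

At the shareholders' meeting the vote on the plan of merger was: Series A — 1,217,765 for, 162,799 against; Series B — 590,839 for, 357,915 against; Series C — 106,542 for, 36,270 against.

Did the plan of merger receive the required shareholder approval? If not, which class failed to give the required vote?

Series A: 3/4 of 1623589 = 1217691.75, rounded up to 1217692; 1,217,692 required, 1,217,765 in favor — approved.
Series B: a majority of 1181563 is 590782; 590,782 required, 590,839 in favor — approved.
Series C: 3/5 of 177570 = 106542; 106,542 required, 106,542 in favor — approved.

Approved — every class gave the required vote.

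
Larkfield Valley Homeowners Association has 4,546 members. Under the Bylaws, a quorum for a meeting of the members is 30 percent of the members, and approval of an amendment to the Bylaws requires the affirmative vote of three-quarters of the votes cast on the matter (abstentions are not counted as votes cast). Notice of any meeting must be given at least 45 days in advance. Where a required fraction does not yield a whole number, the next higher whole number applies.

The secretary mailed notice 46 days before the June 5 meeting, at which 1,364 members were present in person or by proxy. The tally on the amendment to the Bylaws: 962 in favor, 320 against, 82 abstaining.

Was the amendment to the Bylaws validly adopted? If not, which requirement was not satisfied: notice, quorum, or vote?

Notice: 46 days given; 45 required. Satisfied.
Quorum: 30% of 4,546 = 1,363.80, rounded up to 1,364; 1,364 present. Satisfied.
Vote: requires three-fourths of the votes cast (1,364 − 82 abstaining = 1,282); 3/4 of 1282 = 961.50, rounded up to 962, so 962 needed; 962 in favor. Satisfied.

Valid — all requirements satisfied.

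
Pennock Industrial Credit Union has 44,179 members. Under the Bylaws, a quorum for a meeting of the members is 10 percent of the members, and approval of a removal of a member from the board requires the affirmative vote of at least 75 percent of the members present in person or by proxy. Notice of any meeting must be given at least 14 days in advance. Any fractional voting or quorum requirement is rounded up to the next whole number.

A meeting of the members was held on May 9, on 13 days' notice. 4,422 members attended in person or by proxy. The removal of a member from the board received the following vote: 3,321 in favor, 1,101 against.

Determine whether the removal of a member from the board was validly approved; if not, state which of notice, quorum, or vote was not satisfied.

Invalid — notice requirement not satisfied.

Notice: 13 days given; 14 required. Not satisfied.
Quorum: 10% of 44,179 = 4,417.90, rounded up to 4,418; 4,422 present. Satisfied.
Vote: requires three-fourths of those present (4,422); 3/4 of 4422 = 3316.50, rounded up to 3317, so 3,317 needed; 3,321 in favor. Satisfied.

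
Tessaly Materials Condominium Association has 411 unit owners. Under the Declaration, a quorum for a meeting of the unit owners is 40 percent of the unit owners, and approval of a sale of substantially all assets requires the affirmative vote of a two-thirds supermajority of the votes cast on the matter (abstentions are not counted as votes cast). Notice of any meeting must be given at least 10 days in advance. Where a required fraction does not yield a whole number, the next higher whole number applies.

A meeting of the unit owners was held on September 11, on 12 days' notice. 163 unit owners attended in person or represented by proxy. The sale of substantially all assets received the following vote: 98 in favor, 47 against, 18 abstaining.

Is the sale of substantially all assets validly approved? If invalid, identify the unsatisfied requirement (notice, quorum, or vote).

Invalid — quorum requirement not satisfied.

Notice: 12 days given; 10 required. Satisfied.
Quorum: 40% of 411 = 164.40, rounded up to 165; 163 present. Not satisfied.
Vote: requires two-thirds of the votes cast (163 − 18 abstaining = 145); 2/3 of 145 = 96.67, rounded up to 97, so 97 needed; 98 in favor. Satisfied.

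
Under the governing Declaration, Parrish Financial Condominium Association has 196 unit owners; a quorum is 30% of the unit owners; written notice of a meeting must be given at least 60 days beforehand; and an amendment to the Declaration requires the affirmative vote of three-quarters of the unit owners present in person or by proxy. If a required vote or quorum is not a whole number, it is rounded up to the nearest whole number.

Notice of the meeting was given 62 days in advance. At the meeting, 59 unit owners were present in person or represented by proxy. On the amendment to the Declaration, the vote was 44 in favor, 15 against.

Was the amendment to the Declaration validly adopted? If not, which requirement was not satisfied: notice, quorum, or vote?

Notice: 62 days given; 60 required. Satisfied.
Quorum: 30% of 196 = 58.80, rounded up to 59; 59 present. Satisfied.
Vote: requires three-fourths of those present (59); 3/4 of 59 = 44.25, rounded up to 45, so 45 needed; 44 in favor. Not satisfied.

Invalid — vote requirement not satisfied.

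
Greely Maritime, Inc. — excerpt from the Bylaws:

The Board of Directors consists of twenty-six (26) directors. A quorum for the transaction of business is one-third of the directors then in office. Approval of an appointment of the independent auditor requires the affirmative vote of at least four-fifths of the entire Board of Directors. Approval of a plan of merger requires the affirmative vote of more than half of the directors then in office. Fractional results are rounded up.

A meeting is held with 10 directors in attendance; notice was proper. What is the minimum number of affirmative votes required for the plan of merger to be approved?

14

The plan of merger requires a majority of the directors then in office (26).
A majority of 26 is 14.
(Only 10 can vote, so the plan of merger cannot pass at this meeting, but the required vote is still 14.)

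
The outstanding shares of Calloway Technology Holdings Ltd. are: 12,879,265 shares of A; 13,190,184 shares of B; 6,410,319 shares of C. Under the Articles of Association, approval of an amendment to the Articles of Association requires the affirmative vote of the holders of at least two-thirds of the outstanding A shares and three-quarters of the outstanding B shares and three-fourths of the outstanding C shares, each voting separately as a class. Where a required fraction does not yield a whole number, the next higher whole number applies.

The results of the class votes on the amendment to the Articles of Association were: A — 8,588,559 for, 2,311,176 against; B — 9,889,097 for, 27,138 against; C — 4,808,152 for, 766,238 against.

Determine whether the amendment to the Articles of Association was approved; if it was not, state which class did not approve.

Not approved — the B shares did not give the required vote.

A: 2/3 of 12879265 = 8586176.67, rounded up to 8586177; 8,586,177 required, 8,588,559 in favor — approved.
B: 3/4 of 13190184 = 9892638; 9,892,638 required, 9,889,097 in favor — not approved.
C: 3/4 of 6410319 = 4807739.25, rounded up to 4807740; 4,807,740 required, 4,808,152 in favor — approved.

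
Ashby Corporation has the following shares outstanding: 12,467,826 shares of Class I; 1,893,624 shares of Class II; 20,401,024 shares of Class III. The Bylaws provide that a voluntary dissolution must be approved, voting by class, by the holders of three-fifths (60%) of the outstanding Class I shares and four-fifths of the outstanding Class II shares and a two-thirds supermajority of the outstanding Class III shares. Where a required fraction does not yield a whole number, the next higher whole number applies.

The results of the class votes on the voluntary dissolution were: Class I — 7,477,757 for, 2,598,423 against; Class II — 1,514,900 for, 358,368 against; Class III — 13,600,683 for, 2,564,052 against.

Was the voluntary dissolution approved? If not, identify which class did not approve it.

Not approved — the Class I shares did not give the required vote.

Class I: 3/5 of 12467826 = 7480695.60, rounded up to 7480696; 7,480,696 required, 7,477,757 in favor — not approved.
Class II: 4/5 of 1893624 = 1514899.20, rounded up to 1514900; 1,514,900 required, 1,514,900 in favor — approved.
Class III: 2/3 of 20401024 = 13600682.67, rounded up to 13600683; 13,600,683 required, 13,600,683 in favor — approved.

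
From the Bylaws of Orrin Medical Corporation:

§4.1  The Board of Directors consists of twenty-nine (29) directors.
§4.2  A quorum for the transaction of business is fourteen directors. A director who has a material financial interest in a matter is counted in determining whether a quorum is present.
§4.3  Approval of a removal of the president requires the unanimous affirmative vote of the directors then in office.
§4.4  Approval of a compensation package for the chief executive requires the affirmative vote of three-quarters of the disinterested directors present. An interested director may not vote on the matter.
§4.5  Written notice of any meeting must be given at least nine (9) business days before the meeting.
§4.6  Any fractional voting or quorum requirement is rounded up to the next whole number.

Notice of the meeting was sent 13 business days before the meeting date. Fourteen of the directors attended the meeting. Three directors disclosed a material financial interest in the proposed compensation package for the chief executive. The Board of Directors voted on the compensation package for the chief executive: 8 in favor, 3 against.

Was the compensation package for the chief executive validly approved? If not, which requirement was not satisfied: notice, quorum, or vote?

Invalid — vote requirement not satisfied.

Notice: 13 business days given; 9 required (13 ≥ 9). Satisfied.
Quorum: 14 present (interested directors count toward quorum); quorum is 14. Satisfied.
Vote: the compensation package for the chief executive requires three-fourths of the disinterested directors present (14 − 3 = 11). 3/4 of 11 = 8.25, rounded up to 9, so 9 affirmative votes are needed; 8 voted in favor. Not satisfied.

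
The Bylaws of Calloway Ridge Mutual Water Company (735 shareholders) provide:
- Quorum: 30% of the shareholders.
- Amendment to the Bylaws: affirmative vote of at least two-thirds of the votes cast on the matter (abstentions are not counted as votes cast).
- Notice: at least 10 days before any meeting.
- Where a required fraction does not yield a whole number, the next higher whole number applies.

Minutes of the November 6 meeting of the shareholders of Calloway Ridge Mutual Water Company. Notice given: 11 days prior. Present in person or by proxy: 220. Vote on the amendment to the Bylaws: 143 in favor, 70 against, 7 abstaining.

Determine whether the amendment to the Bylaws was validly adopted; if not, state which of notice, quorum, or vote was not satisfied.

Notice: 11 days given; 10 required. Satisfied.
Quorum: 30% of 735 = 220.50, rounded up to 221; 220 present. Not satisfied.
Vote: requires two-thirds of the votes cast (220 − 7 abstaining = 213); 2/3 of 213 = 142, so 142 needed; 143 in favor. Satisfied.

Invalid — quorum requirement not satisfied.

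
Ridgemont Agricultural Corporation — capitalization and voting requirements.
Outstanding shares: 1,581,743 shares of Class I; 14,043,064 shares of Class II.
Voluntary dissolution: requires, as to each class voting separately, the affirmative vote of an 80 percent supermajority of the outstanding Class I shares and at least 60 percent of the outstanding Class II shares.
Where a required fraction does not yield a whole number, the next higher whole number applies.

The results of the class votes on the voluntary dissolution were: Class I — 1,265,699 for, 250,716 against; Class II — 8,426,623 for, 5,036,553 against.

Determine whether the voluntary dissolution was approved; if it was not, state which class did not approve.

Class I: 4/5 of 1581743 = 1265394.40, rounded up to 1265395; 1,265,395 required, 1,265,699 in favor — approved.
Class II: 3/5 of 14043064 = 8425838.40, rounded up to 8425839; 8,425,839 required, 8,426,623 in favor — approved.

Approved — every class gave the required vote.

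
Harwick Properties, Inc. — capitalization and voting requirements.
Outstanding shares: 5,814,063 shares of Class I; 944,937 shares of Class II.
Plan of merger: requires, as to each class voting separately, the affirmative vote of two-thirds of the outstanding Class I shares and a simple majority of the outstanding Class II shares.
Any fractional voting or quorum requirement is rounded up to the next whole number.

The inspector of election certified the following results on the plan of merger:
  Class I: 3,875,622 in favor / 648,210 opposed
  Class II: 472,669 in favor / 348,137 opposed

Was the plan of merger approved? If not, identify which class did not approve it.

Not approved — the Class I shares did not give the required vote.

Class I: 2/3 of 5814063 = 3876042; 3,876,042 required, 3,875,622 in favor — not approved.
Class II: a majority of 944937 is 472469; 472,469 required, 472,669 in favor — approved.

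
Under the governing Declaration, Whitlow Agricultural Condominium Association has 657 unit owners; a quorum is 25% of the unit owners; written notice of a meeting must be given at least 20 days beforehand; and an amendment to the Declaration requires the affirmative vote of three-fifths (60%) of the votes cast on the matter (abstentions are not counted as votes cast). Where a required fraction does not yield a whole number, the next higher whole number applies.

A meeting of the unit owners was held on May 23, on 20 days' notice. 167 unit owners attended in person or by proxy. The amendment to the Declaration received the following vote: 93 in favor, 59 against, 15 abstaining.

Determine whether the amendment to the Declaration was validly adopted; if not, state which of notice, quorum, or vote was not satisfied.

Valid — all requirements satisfied.

Notice: 20 days given; 20 required. Satisfied.
Quorum: 25% of 657 = 164.25, rounded up to 165; 167 present. Satisfied.
Vote: requires three-fifths of the votes cast (167 − 15 abstaining = 152); 3/5 of 152 = 91.20, rounded up to 92, so 92 needed; 93 in favor. Satisfied.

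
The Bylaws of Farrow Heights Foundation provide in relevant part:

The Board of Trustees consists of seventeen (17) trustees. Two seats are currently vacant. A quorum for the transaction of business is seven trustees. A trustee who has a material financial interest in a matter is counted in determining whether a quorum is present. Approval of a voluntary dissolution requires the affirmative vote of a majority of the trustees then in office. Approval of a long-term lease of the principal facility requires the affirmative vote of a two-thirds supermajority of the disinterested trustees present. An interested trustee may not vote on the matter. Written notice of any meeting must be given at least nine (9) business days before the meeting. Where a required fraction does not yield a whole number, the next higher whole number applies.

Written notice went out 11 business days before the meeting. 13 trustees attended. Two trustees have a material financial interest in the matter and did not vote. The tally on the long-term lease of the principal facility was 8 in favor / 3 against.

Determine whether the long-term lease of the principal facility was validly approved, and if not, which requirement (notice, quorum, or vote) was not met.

Notice: 11 business days given; 9 required (11 ≥ 9). Satisfied.
Quorum: 13 present (interested trustees count toward quorum); quorum is 7. Satisfied.
Vote: the long-term lease of the principal facility requires two-thirds of the disinterested trustees present (13 − 2 = 11). 2/3 of 11 = 7.33, rounded up to 8, so 8 affirmative votes are needed; 8 voted in favor. Satisfied.

Valid — all requirements satisfied.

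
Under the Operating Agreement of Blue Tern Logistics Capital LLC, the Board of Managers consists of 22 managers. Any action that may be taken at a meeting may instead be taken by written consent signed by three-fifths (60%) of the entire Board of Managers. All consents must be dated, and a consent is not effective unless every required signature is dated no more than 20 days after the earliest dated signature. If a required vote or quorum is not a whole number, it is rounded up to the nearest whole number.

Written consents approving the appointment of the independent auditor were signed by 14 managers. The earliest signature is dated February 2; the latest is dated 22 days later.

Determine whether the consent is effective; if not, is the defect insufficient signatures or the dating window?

Not effective — dating-window requirement not satisfied.

Signatures required: three-fifths (60%) of 22 — 3/5 of 22 = 13.20, rounded up to 14, so 14 needed; 14 signed. Sufficient.
Dating window: the latest signature is 22 days after the earliest; the limit is 20 days. Outside the window.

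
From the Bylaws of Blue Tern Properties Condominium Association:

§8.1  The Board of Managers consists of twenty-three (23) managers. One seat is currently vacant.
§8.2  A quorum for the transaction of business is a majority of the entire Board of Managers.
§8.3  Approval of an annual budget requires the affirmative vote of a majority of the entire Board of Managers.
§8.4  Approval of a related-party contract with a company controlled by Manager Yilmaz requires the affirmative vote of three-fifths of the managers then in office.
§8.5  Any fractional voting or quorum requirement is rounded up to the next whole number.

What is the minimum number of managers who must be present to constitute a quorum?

12

A majority of 23 is 12.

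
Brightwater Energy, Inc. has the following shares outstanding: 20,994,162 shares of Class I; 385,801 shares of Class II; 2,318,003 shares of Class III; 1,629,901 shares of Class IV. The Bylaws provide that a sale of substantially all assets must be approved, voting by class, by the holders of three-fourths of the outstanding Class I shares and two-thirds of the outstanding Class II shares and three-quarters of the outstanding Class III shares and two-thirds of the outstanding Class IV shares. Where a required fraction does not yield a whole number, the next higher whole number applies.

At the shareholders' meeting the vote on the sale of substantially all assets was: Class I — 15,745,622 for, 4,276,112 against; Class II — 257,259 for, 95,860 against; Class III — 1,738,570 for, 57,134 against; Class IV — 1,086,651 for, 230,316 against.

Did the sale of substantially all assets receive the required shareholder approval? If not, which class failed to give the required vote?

Class I: 3/4 of 20994162 = 15745621.50, rounded up to 15745622; 15,745,622 required, 15,745,622 in favor — approved.
Class II: 2/3 of 385801 = 257200.67, rounded up to 257201; 257,201 required, 257,259 in favor — approved.
Class III: 3/4 of 2318003 = 1738502.25, rounded up to 1738503; 1,738,503 required, 1,738,570 in favor — approved.
Class IV: 2/3 of 1629901 = 1086600.67, rounded up to 1086601; 1,086,601 required, 1,086,651 in favor — approved.

Approved — every class gave the required vote.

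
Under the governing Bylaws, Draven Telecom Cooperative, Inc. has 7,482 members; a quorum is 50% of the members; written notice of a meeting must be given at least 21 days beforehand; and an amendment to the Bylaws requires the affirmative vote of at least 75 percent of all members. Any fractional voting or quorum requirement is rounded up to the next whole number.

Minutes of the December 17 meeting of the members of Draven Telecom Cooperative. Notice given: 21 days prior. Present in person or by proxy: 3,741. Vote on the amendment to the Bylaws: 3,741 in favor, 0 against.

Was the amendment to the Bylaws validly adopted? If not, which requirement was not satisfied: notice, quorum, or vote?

Notice: 21 days given; 21 required. Satisfied.
Quorum: 50% of 7,482 = 3,741; 3,741 present. Satisfied.
Vote: requires three-fourths of all members (7,482); 3/4 of 7482 = 5611.50, rounded up to 5612, so 5,612 needed; 3,741 in favor. Not satisfied.

Invalid — vote requirement not satisfied.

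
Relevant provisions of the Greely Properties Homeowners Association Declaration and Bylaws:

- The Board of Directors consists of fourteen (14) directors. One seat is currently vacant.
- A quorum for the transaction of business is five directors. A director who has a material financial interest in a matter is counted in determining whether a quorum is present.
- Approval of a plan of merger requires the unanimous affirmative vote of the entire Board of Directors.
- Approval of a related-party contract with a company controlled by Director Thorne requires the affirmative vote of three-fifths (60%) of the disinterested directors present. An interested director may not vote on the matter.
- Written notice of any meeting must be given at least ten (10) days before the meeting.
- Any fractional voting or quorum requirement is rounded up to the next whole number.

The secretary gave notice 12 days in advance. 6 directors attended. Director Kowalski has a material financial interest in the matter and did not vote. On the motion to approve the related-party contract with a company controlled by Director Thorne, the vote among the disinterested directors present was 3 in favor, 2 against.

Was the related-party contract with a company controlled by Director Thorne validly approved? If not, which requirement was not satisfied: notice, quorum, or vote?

Notice: 12 days given; 10 required (12 ≥ 10). Satisfied.
Quorum: 6 present (interested directors count toward quorum); quorum is 5. Satisfied.
Vote: the related-party contract with a company controlled by Director Thorne requires three-fifths of the disinterested directors present (6 − 1 = 5). 3/5 of 5 = 3, so 3 affirmative votes are needed; 3 voted in favor. Satisfied.

Valid — all requirements satisfied.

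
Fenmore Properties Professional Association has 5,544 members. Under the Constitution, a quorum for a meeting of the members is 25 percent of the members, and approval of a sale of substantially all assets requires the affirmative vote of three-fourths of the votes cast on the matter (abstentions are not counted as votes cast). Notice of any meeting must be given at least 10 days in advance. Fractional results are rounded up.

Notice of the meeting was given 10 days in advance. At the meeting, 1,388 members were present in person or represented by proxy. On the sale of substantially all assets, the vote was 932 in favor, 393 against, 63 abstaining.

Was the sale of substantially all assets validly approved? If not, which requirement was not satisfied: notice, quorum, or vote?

Invalid — vote requirement not satisfied.

Notice: 10 days given; 10 required. Satisfied.
Quorum: 25% of 5,544 = 1,386; 1,388 present. Satisfied.
Vote: requires three-fourths of the votes cast (1,388 − 63 abstaining = 1,325); 3/4 of 1325 = 993.75, rounded up to 994, so 994 needed; 932 in favor. Not satisfied.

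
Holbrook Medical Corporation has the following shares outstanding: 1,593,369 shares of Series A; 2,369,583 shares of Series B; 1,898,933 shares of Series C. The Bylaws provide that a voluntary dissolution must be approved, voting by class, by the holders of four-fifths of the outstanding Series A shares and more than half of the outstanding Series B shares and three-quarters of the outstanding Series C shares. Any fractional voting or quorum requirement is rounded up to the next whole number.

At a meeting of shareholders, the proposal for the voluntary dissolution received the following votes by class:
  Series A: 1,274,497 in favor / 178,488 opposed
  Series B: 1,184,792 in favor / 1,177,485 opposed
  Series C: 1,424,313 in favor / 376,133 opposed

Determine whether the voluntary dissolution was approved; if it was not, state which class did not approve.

Not approved — the Series A shares did not give the required vote.

Series A: 4/5 of 1593369 = 1274695.20, rounded up to 1274696; 1,274,696 required, 1,274,497 in favor — not approved.
Series B: a majority of 2369583 is 1184792; 1,184,792 required, 1,184,792 in favor — approved.
Series C: 3/4 of 1898933 = 1424199.75, rounded up to 1424200; 1,424,200 required, 1,424,313 in favor — approved.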